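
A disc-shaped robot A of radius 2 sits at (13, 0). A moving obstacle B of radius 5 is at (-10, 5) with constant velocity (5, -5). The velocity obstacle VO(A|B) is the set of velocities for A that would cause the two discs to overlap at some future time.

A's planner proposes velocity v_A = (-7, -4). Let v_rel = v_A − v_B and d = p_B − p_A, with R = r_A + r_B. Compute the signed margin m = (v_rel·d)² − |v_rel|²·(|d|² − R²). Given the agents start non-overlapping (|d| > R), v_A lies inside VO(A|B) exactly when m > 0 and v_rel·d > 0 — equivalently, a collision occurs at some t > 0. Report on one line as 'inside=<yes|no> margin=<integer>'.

d = (-23, 5),  |d|² = 554;  R = 2+5 = 7,  c = 554−7² = 505
v_rel = (-12, 1),  |v_rel|² = 145;  v_rel·d = (-12)·(-23) + (1)·(5) = 281
145·t² − 562·t + 505 = 0  ⇒  m = 281² − 145·505 = 5736
m = 5736 > 0,  v_rel·d = 281 > 0  ⇒  inside

inside=yes margin=5736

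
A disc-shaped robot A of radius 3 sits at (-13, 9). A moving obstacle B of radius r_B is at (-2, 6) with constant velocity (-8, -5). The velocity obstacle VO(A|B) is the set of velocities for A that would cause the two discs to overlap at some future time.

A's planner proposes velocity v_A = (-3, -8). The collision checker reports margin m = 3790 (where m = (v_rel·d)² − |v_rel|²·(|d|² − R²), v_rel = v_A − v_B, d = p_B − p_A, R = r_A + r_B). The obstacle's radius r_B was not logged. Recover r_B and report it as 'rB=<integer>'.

m = 3790
d = (11, -3);  v_rel = (5, -3),  |v_rel|² = 34
v_rel×d = (5)·(-3) − (-3)·(11) = 18
since m = R²·34 − 18²:  R² = (324 + 3790) / 34 = 121
R = √121 = 11  ⇒  r_B = 11 − 3 = 8

rB=8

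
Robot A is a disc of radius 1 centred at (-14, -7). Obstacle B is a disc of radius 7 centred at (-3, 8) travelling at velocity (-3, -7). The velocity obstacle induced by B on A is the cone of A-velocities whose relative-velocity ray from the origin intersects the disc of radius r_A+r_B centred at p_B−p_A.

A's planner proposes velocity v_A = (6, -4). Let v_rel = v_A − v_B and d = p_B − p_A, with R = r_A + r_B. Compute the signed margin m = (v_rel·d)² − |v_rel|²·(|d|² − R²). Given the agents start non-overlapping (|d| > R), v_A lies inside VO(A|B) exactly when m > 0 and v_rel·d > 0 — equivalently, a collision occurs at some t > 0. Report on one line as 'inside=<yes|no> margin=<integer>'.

d = (11, 15),  |d|² = 346;  R = 1+7 = 8,  c = 346−8² = 282
v_rel = (9, 3),  |v_rel|² = 90;  v_rel·d = (9)·(11) + (3)·(15) = 144
90·t² − 288·t + 282 = 0  ⇒  m = 144² − 90·282 = -4644
m = -4644 < 0,  v_rel·d = 144 > 0  ⇒  outside

inside=no margin=-4644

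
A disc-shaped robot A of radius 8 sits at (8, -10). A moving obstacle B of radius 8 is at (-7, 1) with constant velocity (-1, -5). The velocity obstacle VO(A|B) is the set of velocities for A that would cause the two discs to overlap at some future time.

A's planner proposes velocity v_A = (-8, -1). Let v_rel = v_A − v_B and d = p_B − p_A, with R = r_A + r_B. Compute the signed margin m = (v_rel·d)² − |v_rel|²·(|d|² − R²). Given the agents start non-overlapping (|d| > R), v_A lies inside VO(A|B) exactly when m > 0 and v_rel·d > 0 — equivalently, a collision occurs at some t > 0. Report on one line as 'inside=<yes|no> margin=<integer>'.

d = (-15, 11),  |d|² = 346;  R = 8+8 = 16,  c = 346−16² = 90
v_rel = (-7, 4),  |v_rel|² = 65;  v_rel·d = (-7)·(-15) + (4)·(11) = 149
65·t² − 298·t + 90 = 0  ⇒  m = 149² − 65·90 = 16351
m = 16351 > 0,  v_rel·d = 149 > 0  ⇒  inside

inside=yes margin=16351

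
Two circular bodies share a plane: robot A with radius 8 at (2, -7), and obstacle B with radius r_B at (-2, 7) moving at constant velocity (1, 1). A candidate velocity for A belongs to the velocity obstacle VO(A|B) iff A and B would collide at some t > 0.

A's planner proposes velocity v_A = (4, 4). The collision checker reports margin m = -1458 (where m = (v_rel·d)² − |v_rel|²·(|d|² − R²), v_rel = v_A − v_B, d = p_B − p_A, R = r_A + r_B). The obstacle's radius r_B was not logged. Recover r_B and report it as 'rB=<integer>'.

m = -1458
d = (-4, 14);  v_rel = (3, 3),  |v_rel|² = 18
v_rel×d = (3)·(14) − (3)·(-4) = 54
since m = R²·18 − 54²:  R² = (2916 + -1458) / 18 = 81
R = √81 = 9  ⇒  r_B = 9 − 8 = 1

rB=1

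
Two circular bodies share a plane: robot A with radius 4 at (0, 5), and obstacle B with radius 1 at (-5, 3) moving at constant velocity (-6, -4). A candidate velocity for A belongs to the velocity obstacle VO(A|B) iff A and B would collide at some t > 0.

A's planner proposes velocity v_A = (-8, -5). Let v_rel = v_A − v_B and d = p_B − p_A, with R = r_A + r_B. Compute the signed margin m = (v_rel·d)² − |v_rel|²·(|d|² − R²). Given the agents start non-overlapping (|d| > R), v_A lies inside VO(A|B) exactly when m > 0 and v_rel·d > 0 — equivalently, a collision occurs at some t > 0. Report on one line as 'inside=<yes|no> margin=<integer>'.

d = (-5, -2),  |d|² = 29;  R = 4+1 = 5,  c = 29−5² = 4
v_rel = (-2, -1),  |v_rel|² = 5;  v_rel·d = (-2)·(-5) + (-1)·(-2) = 12
5·t² − 24·t + 4 = 0  ⇒  m = 12² − 5·4 = 124
m = 124 > 0,  v_rel·d = 12 > 0  ⇒  inside

inside=yes margin=124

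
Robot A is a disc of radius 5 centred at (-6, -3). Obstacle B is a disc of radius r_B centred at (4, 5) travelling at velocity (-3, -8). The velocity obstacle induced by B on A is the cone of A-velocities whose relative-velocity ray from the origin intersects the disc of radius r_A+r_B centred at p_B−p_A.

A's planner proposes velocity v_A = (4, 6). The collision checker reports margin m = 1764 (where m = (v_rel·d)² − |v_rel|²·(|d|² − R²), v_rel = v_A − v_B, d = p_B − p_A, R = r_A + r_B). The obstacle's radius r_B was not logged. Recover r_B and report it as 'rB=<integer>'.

m = 1764
d = (10, 8);  v_rel = (7, 14),  |v_rel|² = 245
v_rel×d = (7)·(8) − (14)·(10) = -84
since m = R²·245 − (-84)²:  R² = (7056 + 1764) / 245 = 36
R = √36 = 6  ⇒  r_B = 6 − 5 = 1

rB=1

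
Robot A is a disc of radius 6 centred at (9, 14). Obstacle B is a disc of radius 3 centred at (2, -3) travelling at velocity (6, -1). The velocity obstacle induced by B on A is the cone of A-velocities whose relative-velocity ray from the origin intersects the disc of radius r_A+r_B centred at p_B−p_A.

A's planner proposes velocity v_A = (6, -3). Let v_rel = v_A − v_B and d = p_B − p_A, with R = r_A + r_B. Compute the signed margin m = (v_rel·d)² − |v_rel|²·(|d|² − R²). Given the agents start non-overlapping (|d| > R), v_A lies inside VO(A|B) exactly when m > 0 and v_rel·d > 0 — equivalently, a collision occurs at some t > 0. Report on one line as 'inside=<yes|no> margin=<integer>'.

d = (-7, -17),  |d|² = 338;  R = 6+3 = 9,  c = 338−9² = 257
v_rel = (0, -2),  |v_rel|² = 4;  v_rel·d = (0)·(-7) + (-2)·(-17) = 34
4·t² − 68·t + 257 = 0  ⇒  m = 34² − 4·257 = 128
m = 128 > 0,  v_rel·d = 34 > 0  ⇒  inside

inside=yes margin=128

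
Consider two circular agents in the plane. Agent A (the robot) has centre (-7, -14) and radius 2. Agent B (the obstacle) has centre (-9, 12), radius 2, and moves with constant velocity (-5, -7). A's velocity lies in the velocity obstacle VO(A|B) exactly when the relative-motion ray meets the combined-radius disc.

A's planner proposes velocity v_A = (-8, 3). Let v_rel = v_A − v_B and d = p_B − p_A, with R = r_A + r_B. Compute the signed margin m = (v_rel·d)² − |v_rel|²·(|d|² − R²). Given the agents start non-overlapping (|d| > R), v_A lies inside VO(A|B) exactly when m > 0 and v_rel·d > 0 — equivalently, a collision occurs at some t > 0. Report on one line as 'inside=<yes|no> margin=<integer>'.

d = (-2, 26),  |d|² = 680;  R = 2+2 = 4,  c = 680−4² = 664
v_rel = (-3, 10),  |v_rel|² = 109;  v_rel·d = (-3)·(-2) + (10)·(26) = 266
109·t² − 532·t + 664 = 0  ⇒  m = 266² − 109·664 = -1620
m = -1620 < 0,  v_rel·d = 266 > 0  ⇒  outside

inside=no margin=-1620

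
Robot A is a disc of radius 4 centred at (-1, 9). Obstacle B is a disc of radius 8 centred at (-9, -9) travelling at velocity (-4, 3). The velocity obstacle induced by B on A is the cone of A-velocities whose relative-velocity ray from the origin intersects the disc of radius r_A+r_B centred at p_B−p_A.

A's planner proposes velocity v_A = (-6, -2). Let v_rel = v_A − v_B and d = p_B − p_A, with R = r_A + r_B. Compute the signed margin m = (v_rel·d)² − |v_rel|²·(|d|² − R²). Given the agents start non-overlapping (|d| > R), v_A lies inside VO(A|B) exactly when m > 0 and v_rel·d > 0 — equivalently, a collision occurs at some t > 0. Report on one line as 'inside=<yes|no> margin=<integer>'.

d = (-8, -18),  |d|² = 388;  R = 4+8 = 12,  c = 388−12² = 244
v_rel = (-2, -5),  |v_rel|² = 29;  v_rel·d = (-2)·(-8) + (-5)·(-18) = 106
29·t² − 212·t + 244 = 0  ⇒  m = 106² − 29·244 = 4160
m = 4160 > 0,  v_rel·d = 106 > 0  ⇒  inside

inside=yes margin=4160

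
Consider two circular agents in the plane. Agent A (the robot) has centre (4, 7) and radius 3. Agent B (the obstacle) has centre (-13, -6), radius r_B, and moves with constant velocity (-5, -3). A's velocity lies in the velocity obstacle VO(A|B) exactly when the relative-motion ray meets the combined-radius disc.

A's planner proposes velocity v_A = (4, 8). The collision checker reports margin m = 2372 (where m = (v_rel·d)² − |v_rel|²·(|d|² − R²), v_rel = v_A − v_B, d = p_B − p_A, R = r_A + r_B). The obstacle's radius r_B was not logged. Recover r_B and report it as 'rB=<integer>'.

m = 2372
d = (-17, -13);  v_rel = (9, 11),  |v_rel|² = 202
v_rel×d = (9)·(-13) − (11)·(-17) = 70
since m = R²·202 − 70²:  R² = (4900 + 2372) / 202 = 36
R = √36 = 6  ⇒  r_B = 6 − 3 = 3

rB=3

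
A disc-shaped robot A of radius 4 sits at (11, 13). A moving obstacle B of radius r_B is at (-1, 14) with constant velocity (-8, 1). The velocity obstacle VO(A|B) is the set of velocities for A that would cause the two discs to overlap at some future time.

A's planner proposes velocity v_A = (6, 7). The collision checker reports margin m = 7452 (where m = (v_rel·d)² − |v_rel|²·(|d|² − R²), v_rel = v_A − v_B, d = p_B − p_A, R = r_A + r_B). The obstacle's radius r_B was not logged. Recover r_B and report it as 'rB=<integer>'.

m = 7452
d = (-12, 1);  v_rel = (14, 6),  |v_rel|² = 232
v_rel×d = (14)·(1) − (6)·(-12) = 86
since m = R²·232 − 86²:  R² = (7396 + 7452) / 232 = 64
R = √64 = 8  ⇒  r_B = 8 − 4 = 4

rB=4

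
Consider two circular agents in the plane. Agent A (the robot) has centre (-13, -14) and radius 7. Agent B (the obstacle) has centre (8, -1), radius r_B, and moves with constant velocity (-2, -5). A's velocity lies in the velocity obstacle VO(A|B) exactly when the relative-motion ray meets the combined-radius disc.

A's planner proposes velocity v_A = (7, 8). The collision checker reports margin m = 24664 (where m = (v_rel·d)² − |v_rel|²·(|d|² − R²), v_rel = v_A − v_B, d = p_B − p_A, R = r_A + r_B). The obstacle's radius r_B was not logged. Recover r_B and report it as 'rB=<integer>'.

m = 24664
d = (21, 13);  v_rel = (9, 13),  |v_rel|² = 250
v_rel×d = (9)·(13) − (13)·(21) = -156
since m = R²·250 − (-156)²:  R² = (24336 + 24664) / 250 = 196
R = √196 = 14  ⇒  r_B = 14 − 7 = 7

rB=7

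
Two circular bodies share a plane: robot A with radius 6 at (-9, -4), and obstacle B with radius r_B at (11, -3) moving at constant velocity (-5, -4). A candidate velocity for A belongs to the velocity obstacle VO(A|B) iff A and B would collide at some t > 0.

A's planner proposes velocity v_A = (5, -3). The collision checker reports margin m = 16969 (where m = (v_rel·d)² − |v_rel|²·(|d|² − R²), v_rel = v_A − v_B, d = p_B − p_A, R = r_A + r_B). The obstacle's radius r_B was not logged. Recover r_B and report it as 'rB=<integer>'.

m = 16969
d = (20, 1);  v_rel = (10, 1),  |v_rel|² = 101
v_rel×d = (10)·(1) − (1)·(20) = -10
since m = R²·101 − (-10)²:  R² = (100 + 16969) / 101 = 169
R = √169 = 13  ⇒  r_B = 13 − 6 = 7

rB=7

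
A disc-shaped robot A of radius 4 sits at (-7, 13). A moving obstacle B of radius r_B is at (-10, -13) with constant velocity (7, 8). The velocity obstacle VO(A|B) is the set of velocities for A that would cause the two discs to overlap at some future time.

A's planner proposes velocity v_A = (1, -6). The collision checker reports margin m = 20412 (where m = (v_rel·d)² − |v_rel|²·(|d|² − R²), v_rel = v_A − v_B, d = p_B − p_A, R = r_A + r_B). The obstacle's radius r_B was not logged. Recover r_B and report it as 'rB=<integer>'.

m = 20412
d = (-3, -26);  v_rel = (-6, -14),  |v_rel|² = 232
v_rel×d = (-6)·(-26) − (-14)·(-3) = 114
since m = R²·232 − 114²:  R² = (12996 + 20412) / 232 = 144
R = √144 = 12  ⇒  r_B = 12 − 4 = 8

rB=8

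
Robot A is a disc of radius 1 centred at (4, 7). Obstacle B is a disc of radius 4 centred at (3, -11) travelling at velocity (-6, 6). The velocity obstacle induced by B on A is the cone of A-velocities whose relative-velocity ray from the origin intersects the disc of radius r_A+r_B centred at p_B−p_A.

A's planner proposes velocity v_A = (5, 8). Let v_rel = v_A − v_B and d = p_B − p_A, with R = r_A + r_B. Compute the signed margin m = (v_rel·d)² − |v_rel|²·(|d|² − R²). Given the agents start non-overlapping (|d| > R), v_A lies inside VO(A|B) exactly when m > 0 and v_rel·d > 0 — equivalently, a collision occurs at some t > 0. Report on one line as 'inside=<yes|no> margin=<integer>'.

d = (-1, -18),  |d|² = 325;  R = 1+4 = 5,  c = 325−5² = 300
v_rel = (11, 2),  |v_rel|² = 125;  v_rel·d = (11)·(-1) + (2)·(-18) = -47
125·t² + 94·t + 300 = 0  ⇒  m = (-47)² − 125·300 = -35291
m = -35291 < 0,  v_rel·d = -47 < 0  ⇒  outside

inside=no margin=-35291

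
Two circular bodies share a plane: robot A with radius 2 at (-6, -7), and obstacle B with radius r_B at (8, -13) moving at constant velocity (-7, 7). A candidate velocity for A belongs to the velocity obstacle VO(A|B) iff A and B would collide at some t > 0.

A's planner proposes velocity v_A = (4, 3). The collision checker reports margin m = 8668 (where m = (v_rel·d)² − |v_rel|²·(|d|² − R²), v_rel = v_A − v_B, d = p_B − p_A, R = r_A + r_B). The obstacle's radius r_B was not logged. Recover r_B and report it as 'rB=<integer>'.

m = 8668
d = (14, -6);  v_rel = (11, -4),  |v_rel|² = 137
v_rel×d = (11)·(-6) − (-4)·(14) = -10
since m = R²·137 − (-10)²:  R² = (100 + 8668) / 137 = 64
R = √64 = 8  ⇒  r_B = 8 − 2 = 6

rB=6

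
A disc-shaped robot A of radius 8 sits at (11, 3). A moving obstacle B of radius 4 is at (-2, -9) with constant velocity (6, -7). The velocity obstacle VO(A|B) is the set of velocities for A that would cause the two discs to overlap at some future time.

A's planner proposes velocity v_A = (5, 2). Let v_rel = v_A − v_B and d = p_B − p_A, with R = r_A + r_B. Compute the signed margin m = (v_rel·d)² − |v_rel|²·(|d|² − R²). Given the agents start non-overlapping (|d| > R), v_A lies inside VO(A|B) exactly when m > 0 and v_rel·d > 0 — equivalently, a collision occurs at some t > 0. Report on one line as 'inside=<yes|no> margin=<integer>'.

d = (-13, -12),  |d|² = 313;  R = 8+4 = 12,  c = 313−12² = 169
v_rel = (-1, 9),  |v_rel|² = 82;  v_rel·d = (-1)·(-13) + (9)·(-12) = -95
82·t² + 190·t + 169 = 0  ⇒  m = (-95)² − 82·169 = -4833
m = -4833 < 0,  v_rel·d = -95 < 0  ⇒  outside

inside=no margin=-4833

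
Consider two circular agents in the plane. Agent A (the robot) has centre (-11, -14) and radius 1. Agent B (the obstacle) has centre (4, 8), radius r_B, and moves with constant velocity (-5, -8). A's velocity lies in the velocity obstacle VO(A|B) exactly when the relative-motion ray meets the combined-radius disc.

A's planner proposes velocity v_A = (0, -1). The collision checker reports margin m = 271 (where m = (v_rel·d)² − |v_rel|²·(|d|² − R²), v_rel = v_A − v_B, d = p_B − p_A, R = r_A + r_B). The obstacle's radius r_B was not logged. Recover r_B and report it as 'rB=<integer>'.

m = 271
d = (15, 22);  v_rel = (5, 7),  |v_rel|² = 74
v_rel×d = (5)·(22) − (7)·(15) = 5
since m = R²·74 − 5²:  R² = (25 + 271) / 74 = 4
R = √4 = 2  ⇒  r_B = 2 − 1 = 1

rB=1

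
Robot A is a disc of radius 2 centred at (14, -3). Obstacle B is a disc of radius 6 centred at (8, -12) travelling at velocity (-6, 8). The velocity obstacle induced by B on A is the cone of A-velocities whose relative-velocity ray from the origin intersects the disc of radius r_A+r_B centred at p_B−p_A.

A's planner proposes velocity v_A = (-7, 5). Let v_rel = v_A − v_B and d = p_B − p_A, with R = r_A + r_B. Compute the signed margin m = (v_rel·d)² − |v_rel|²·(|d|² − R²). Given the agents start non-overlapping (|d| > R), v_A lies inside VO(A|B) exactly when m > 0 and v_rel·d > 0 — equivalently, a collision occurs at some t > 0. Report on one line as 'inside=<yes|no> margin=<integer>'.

d = (-6, -9),  |d|² = 117;  R = 2+6 = 8,  c = 117−8² = 53
v_rel = (-1, -3),  |v_rel|² = 10;  v_rel·d = (-1)·(-6) + (-3)·(-9) = 33
10·t² − 66·t + 53 = 0  ⇒  m = 33² − 10·53 = 559
m = 559 > 0,  v_rel·d = 33 > 0  ⇒  inside

inside=yes margin=559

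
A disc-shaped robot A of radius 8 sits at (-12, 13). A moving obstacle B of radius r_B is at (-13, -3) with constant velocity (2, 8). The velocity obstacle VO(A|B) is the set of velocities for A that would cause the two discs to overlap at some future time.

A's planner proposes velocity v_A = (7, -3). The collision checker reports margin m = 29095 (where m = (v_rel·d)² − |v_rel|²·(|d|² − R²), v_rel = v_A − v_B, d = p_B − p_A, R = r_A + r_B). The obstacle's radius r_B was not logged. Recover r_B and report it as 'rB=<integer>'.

m = 29095
d = (-1, -16);  v_rel = (5, -11),  |v_rel|² = 146
v_rel×d = (5)·(-16) − (-11)·(-1) = -91
since m = R²·146 − (-91)²:  R² = (8281 + 29095) / 146 = 256
R = √256 = 16  ⇒  r_B = 16 − 8 = 8

rB=8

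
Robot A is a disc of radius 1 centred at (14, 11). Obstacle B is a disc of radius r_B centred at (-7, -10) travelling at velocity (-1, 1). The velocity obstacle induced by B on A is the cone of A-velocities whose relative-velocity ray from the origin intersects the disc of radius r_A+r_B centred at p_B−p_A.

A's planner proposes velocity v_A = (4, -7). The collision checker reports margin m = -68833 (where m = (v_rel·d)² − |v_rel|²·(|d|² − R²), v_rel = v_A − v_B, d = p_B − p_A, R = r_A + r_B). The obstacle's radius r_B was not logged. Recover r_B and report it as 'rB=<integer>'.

m = -68833
d = (-21, -21);  v_rel = (5, -8),  |v_rel|² = 89
v_rel×d = (5)·(-21) − (-8)·(-21) = -273
since m = R²·89 − (-273)²:  R² = (74529 + -68833) / 89 = 64
R = √64 = 8  ⇒  r_B = 8 − 1 = 7

rB=7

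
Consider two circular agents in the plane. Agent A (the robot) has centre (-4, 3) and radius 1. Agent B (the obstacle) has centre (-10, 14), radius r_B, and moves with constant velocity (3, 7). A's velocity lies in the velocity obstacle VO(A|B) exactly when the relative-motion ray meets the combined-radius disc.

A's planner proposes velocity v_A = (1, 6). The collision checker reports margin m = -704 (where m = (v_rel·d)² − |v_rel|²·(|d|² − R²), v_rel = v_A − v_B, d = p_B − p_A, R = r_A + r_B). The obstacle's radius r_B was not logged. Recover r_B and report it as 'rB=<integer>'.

m = -704
d = (-6, 11);  v_rel = (-2, -1),  |v_rel|² = 5
v_rel×d = (-2)·(11) − (-1)·(-6) = -28
since m = R²·5 − (-28)²:  R² = (784 + -704) / 5 = 16
R = √16 = 4  ⇒  r_B = 4 − 1 = 3

rB=3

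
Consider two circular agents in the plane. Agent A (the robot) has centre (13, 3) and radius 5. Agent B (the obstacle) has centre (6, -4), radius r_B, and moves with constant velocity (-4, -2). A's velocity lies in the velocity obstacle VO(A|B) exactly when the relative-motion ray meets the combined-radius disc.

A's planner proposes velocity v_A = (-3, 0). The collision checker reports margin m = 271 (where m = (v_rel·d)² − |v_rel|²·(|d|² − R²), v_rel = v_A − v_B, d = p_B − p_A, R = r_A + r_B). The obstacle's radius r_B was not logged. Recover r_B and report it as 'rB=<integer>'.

m = 271
d = (-7, -7);  v_rel = (1, 2),  |v_rel|² = 5
v_rel×d = (1)·(-7) − (2)·(-7) = 7
since m = R²·5 − 7²:  R² = (49 + 271) / 5 = 64
R = √64 = 8  ⇒  r_B = 8 − 5 = 3

rB=3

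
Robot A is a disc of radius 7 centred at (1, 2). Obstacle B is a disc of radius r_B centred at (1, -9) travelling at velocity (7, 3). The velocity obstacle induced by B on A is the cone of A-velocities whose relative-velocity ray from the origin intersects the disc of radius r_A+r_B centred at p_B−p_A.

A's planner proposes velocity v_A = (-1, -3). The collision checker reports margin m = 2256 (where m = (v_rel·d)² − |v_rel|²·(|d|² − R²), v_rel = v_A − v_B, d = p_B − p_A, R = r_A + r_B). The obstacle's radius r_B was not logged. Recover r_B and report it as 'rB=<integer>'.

m = 2256
d = (0, -11);  v_rel = (-8, -6),  |v_rel|² = 100
v_rel×d = (-8)·(-11) − (-6)·(0) = 88
since m = R²·100 − 88²:  R² = (7744 + 2256) / 100 = 100
R = √100 = 10  ⇒  r_B = 10 − 7 = 3

rB=3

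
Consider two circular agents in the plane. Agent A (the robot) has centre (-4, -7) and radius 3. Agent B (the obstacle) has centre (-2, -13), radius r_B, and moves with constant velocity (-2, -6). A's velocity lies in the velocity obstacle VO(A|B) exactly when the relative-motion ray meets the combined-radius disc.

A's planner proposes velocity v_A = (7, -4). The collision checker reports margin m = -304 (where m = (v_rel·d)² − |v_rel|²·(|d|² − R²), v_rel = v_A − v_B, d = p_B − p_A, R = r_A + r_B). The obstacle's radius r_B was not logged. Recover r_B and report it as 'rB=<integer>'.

m = -304
d = (2, -6);  v_rel = (9, 2),  |v_rel|² = 85
v_rel×d = (9)·(-6) − (2)·(2) = -58
since m = R²·85 − (-58)²:  R² = (3364 + -304) / 85 = 36
R = √36 = 6  ⇒  r_B = 6 − 3 = 3

rB=3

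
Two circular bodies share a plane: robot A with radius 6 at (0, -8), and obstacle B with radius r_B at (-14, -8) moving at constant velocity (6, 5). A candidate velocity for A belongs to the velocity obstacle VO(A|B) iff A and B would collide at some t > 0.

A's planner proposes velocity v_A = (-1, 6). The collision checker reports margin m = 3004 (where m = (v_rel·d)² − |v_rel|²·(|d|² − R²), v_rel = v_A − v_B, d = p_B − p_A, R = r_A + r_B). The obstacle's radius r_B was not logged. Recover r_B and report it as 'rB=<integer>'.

m = 3004
d = (-14, 0);  v_rel = (-7, 1),  |v_rel|² = 50
v_rel×d = (-7)·(0) − (1)·(-14) = 14
since m = R²·50 − 14²:  R² = (196 + 3004) / 50 = 64
R = √64 = 8  ⇒  r_B = 8 − 6 = 2

rB=2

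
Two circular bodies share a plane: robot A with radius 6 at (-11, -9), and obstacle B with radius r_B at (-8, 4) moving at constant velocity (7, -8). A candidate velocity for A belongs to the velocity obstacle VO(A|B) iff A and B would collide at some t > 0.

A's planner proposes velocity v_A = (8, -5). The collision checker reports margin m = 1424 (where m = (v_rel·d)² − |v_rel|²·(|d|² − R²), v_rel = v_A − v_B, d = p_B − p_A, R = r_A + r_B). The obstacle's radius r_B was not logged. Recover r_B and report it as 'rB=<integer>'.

m = 1424
d = (3, 13);  v_rel = (1, 3),  |v_rel|² = 10
v_rel×d = (1)·(13) − (3)·(3) = 4
since m = R²·10 − 4²:  R² = (16 + 1424) / 10 = 144
R = √144 = 12  ⇒  r_B = 12 − 6 = 6

rB=6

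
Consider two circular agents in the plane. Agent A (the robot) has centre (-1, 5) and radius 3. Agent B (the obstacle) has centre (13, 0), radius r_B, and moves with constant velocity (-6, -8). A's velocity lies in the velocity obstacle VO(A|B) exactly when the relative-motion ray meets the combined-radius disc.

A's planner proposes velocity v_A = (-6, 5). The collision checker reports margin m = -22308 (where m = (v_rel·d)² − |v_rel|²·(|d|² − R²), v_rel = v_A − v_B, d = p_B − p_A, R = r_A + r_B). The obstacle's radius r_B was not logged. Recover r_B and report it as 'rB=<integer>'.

m = -22308
d = (14, -5);  v_rel = (0, 13),  |v_rel|² = 169
v_rel×d = (0)·(-5) − (13)·(14) = -182
since m = R²·169 − (-182)²:  R² = (33124 + -22308) / 169 = 64
R = √64 = 8  ⇒  r_B = 8 − 3 = 5

rB=5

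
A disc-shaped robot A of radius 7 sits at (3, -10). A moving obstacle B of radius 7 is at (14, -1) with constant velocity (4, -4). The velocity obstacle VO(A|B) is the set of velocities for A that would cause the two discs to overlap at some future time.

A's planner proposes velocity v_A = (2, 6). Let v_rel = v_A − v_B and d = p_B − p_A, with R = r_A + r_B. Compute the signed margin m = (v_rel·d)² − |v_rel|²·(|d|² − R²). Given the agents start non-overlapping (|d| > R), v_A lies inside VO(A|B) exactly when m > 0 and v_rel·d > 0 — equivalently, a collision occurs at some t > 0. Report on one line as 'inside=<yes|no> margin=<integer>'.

d = (11, 9),  |d|² = 202;  R = 7+7 = 14,  c = 202−14² = 6
v_rel = (-2, 10),  |v_rel|² = 104;  v_rel·d = (-2)·(11) + (10)·(9) = 68
104·t² − 136·t + 6 = 0  ⇒  m = 68² − 104·6 = 4000
m = 4000 > 0,  v_rel·d = 68 > 0  ⇒  inside

inside=yes margin=4000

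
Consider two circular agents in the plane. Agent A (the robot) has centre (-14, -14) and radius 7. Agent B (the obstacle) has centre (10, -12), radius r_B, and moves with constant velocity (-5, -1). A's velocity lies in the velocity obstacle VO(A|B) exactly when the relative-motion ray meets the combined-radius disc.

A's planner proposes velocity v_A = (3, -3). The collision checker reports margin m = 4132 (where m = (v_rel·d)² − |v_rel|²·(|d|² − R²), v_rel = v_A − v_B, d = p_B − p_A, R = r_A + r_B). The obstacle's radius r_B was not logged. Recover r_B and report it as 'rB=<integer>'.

m = 4132
d = (24, 2);  v_rel = (8, -2),  |v_rel|² = 68
v_rel×d = (8)·(2) − (-2)·(24) = 64
since m = R²·68 − 64²:  R² = (4096 + 4132) / 68 = 121
R = √121 = 11  ⇒  r_B = 11 − 7 = 4

rB=4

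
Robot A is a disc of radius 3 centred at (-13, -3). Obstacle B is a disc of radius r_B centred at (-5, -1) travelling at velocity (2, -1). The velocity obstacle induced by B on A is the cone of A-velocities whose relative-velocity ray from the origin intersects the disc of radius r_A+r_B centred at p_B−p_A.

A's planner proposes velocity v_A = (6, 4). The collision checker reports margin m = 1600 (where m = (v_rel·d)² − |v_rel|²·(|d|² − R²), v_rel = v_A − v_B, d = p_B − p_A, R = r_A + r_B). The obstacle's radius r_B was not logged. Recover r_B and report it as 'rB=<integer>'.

m = 1600
d = (8, 2);  v_rel = (4, 5),  |v_rel|² = 41
v_rel×d = (4)·(2) − (5)·(8) = -32
since m = R²·41 − (-32)²:  R² = (1024 + 1600) / 41 = 64
R = √64 = 8  ⇒  r_B = 8 − 3 = 5

rB=5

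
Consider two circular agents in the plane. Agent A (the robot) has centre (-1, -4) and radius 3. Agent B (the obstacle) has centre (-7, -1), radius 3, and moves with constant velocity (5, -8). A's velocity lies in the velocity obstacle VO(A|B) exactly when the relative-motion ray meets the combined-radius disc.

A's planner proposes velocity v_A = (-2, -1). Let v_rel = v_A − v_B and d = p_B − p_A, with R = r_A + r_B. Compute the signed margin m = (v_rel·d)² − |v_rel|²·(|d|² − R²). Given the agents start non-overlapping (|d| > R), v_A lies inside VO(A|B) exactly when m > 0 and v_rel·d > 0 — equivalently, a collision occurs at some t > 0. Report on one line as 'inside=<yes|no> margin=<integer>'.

d = (-6, 3),  |d|² = 45;  R = 3+3 = 6,  c = 45−6² = 9
v_rel = (-7, 7),  |v_rel|² = 98;  v_rel·d = (-7)·(-6) + (7)·(3) = 63
98·t² − 126·t + 9 = 0  ⇒  m = 63² − 98·9 = 3087
m = 3087 > 0,  v_rel·d = 63 > 0  ⇒  inside

inside=yes margin=3087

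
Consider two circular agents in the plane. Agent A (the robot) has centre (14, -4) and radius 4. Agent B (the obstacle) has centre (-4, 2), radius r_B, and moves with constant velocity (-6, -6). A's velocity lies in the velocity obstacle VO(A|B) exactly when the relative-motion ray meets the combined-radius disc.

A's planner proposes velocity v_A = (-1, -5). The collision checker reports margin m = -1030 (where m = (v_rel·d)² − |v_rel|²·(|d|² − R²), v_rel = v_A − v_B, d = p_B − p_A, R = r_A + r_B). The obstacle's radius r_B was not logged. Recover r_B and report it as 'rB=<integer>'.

m = -1030
d = (-18, 6);  v_rel = (5, 1),  |v_rel|² = 26
v_rel×d = (5)·(6) − (1)·(-18) = 48
since m = R²·26 − 48²:  R² = (2304 + -1030) / 26 = 49
R = √49 = 7  ⇒  r_B = 7 − 4 = 3

rB=3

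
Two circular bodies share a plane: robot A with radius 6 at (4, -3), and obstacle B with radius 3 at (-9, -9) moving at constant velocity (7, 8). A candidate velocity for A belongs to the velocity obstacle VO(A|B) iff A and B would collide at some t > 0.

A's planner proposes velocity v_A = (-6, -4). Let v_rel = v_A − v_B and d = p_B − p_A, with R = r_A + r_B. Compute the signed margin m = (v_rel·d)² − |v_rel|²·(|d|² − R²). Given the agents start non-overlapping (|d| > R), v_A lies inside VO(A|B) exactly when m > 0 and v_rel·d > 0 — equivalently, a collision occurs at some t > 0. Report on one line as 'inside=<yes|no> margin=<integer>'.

d = (-13, -6),  |d|² = 205;  R = 6+3 = 9,  c = 205−9² = 124
v_rel = (-13, -12),  |v_rel|² = 313;  v_rel·d = (-13)·(-13) + (-12)·(-6) = 241
313·t² − 482·t + 124 = 0  ⇒  m = 241² − 313·124 = 19269
m = 19269 > 0,  v_rel·d = 241 > 0  ⇒  inside

inside=yes margin=19269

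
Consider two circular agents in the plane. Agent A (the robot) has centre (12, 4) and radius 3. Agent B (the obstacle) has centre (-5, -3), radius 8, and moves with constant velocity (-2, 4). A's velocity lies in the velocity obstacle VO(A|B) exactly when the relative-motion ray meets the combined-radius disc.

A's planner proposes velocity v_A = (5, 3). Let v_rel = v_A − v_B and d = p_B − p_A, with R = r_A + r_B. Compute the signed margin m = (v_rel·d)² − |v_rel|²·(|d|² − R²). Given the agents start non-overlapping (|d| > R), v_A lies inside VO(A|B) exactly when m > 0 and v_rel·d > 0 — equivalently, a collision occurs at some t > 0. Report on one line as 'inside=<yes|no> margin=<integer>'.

d = (-17, -7),  |d|² = 338;  R = 3+8 = 11,  c = 338−11² = 217
v_rel = (7, -1),  |v_rel|² = 50;  v_rel·d = (7)·(-17) + (-1)·(-7) = -112
50·t² + 224·t + 217 = 0  ⇒  m = (-112)² − 50·217 = 1694
m = 1694 > 0,  v_rel·d = -112 < 0  ⇒  outside

inside=no margin=1694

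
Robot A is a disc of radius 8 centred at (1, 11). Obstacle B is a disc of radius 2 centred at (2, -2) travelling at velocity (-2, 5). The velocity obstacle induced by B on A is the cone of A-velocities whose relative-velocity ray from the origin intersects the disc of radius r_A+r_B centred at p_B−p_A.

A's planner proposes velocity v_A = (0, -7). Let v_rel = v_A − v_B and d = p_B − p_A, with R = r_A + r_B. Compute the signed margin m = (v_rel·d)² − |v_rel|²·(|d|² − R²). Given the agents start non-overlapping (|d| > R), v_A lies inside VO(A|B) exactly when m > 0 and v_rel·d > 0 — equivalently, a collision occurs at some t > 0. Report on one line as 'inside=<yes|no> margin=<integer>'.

d = (1, -13),  |d|² = 170;  R = 8+2 = 10,  c = 170−10² = 70
v_rel = (2, -12),  |v_rel|² = 148;  v_rel·d = (2)·(1) + (-12)·(-13) = 158
148·t² − 316·t + 70 = 0  ⇒  m = 158² − 148·70 = 14604
m = 14604 > 0,  v_rel·d = 158 > 0  ⇒  inside

inside=yes margin=14604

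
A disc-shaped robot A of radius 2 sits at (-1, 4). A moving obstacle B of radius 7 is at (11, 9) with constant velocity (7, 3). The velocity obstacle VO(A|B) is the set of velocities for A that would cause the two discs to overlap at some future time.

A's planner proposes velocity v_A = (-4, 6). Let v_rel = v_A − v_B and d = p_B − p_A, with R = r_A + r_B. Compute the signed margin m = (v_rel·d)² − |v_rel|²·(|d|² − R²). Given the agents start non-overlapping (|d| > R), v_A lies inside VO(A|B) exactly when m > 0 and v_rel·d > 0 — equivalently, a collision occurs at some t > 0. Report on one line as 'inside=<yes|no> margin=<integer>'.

d = (12, 5),  |d|² = 169;  R = 2+7 = 9,  c = 169−9² = 88
v_rel = (-11, 3),  |v_rel|² = 130;  v_rel·d = (-11)·(12) + (3)·(5) = -117
130·t² + 234·t + 88 = 0  ⇒  m = (-117)² − 130·88 = 2249
m = 2249 > 0,  v_rel·d = -117 < 0  ⇒  outside

inside=no margin=2249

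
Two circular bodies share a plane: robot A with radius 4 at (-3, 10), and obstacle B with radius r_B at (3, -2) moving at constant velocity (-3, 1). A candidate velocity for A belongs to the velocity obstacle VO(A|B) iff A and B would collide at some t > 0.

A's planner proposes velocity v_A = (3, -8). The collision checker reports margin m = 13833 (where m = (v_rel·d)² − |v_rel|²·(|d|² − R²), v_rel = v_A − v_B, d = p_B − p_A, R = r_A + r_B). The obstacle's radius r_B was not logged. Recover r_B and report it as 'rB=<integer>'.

m = 13833
d = (6, -12);  v_rel = (6, -9),  |v_rel|² = 117
v_rel×d = (6)·(-12) − (-9)·(6) = -18
since m = R²·117 − (-18)²:  R² = (324 + 13833) / 117 = 121
R = √121 = 11  ⇒  r_B = 11 − 4 = 7

rB=7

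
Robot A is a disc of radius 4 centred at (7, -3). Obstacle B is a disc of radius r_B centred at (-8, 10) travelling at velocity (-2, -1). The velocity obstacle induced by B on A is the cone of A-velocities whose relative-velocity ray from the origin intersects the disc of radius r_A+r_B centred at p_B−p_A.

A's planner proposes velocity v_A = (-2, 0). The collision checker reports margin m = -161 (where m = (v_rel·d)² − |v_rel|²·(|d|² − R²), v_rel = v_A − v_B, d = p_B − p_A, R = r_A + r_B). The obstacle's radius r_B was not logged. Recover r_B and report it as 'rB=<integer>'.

m = -161
d = (-15, 13);  v_rel = (0, 1),  |v_rel|² = 1
v_rel×d = (0)·(13) − (1)·(-15) = 15
since m = R²·1 − 15²:  R² = (225 + -161) / 1 = 64
R = √64 = 8  ⇒  r_B = 8 − 4 = 4

rB=4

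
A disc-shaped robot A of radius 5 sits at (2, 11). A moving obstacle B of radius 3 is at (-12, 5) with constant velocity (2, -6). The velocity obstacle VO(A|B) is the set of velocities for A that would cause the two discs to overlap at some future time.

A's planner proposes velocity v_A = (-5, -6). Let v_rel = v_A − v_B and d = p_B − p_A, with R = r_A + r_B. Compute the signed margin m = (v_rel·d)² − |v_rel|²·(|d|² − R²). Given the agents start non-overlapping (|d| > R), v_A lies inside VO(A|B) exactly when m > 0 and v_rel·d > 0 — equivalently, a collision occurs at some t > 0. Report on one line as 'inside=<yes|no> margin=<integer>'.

d = (-14, -6),  |d|² = 232;  R = 5+3 = 8,  c = 232−8² = 168
v_rel = (-7, 0),  |v_rel|² = 49;  v_rel·d = (-7)·(-14) + (0)·(-6) = 98
49·t² − 196·t + 168 = 0  ⇒  m = 98² − 49·168 = 1372
m = 1372 > 0,  v_rel·d = 98 > 0  ⇒  inside

inside=yes margin=1372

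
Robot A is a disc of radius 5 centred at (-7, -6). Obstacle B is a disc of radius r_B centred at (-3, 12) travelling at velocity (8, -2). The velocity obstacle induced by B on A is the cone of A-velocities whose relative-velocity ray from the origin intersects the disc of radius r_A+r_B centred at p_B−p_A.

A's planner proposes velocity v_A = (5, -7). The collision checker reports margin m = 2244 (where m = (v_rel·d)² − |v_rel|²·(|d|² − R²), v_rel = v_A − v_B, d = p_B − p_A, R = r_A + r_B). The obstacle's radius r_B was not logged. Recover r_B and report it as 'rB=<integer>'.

m = 2244
d = (4, 18);  v_rel = (-3, -5),  |v_rel|² = 34
v_rel×d = (-3)·(18) − (-5)·(4) = -34
since m = R²·34 − (-34)²:  R² = (1156 + 2244) / 34 = 100
R = √100 = 10  ⇒  r_B = 10 − 5 = 5

rB=5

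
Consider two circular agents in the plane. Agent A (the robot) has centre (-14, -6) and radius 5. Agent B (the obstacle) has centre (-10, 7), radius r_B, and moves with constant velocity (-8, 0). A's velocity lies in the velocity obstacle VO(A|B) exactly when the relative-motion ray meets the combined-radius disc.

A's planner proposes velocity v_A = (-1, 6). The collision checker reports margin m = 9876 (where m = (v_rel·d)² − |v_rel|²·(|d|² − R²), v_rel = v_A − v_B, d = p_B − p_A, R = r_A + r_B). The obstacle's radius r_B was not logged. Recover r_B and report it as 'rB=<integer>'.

m = 9876
d = (4, 13);  v_rel = (7, 6),  |v_rel|² = 85
v_rel×d = (7)·(13) − (6)·(4) = 67
since m = R²·85 − 67²:  R² = (4489 + 9876) / 85 = 169
R = √169 = 13  ⇒  r_B = 13 − 5 = 8

rB=8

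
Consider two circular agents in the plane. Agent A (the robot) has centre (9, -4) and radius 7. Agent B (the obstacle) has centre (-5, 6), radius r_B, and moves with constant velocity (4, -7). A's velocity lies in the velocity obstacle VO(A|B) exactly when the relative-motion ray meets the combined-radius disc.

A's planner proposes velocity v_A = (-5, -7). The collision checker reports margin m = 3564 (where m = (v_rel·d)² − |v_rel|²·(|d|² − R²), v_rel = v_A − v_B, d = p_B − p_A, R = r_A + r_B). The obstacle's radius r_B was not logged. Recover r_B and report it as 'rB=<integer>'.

m = 3564
d = (-14, 10);  v_rel = (-9, 0),  |v_rel|² = 81
v_rel×d = (-9)·(10) − (0)·(-14) = -90
since m = R²·81 − (-90)²:  R² = (8100 + 3564) / 81 = 144
R = √144 = 12  ⇒  r_B = 12 − 7 = 5

rB=5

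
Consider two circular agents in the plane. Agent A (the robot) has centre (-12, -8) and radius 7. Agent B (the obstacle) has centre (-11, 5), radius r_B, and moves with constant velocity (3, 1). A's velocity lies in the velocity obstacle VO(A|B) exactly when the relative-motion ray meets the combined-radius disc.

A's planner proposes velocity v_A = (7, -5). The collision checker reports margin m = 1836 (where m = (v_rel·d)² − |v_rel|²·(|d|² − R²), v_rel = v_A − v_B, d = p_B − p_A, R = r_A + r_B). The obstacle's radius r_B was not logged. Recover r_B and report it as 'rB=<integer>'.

m = 1836
d = (1, 13);  v_rel = (4, -6),  |v_rel|² = 52
v_rel×d = (4)·(13) − (-6)·(1) = 58
since m = R²·52 − 58²:  R² = (3364 + 1836) / 52 = 100
R = √100 = 10  ⇒  r_B = 10 − 7 = 3

rB=3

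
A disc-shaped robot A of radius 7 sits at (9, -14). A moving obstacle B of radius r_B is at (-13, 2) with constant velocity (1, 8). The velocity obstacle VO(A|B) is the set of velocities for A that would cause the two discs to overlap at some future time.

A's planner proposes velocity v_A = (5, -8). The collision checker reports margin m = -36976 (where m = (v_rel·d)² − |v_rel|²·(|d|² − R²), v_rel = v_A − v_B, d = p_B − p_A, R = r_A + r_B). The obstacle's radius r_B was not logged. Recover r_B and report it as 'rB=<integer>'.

m = -36976
d = (-22, 16);  v_rel = (4, -16),  |v_rel|² = 272
v_rel×d = (4)·(16) − (-16)·(-22) = -288
since m = R²·272 − (-288)²:  R² = (82944 + -36976) / 272 = 169
R = √169 = 13  ⇒  r_B = 13 − 7 = 6

rB=6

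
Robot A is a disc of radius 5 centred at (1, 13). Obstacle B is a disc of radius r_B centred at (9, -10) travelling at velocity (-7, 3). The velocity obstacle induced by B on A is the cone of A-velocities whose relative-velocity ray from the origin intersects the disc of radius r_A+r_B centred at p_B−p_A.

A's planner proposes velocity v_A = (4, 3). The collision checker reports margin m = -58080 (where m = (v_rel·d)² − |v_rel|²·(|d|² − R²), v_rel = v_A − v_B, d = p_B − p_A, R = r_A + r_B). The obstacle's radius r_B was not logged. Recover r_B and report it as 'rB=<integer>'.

m = -58080
d = (8, -23);  v_rel = (11, 0),  |v_rel|² = 121
v_rel×d = (11)·(-23) − (0)·(8) = -253
since m = R²·121 − (-253)²:  R² = (64009 + -58080) / 121 = 49
R = √49 = 7  ⇒  r_B = 7 − 5 = 2

rB=2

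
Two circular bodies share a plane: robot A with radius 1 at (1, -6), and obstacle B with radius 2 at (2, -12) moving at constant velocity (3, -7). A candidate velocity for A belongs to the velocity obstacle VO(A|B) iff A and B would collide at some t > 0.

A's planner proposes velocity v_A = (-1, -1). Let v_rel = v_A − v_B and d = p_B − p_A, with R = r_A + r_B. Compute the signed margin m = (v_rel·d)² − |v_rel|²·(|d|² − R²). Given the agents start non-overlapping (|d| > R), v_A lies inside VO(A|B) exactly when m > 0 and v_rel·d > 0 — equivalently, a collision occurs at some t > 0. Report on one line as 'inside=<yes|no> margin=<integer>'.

d = (1, -6),  |d|² = 37;  R = 1+2 = 3,  c = 37−3² = 28
v_rel = (-4, 6),  |v_rel|² = 52;  v_rel·d = (-4)·(1) + (6)·(-6) = -40
52·t² + 80·t + 28 = 0  ⇒  m = (-40)² − 52·28 = 144
m = 144 > 0,  v_rel·d = -40 < 0  ⇒  outside

inside=no margin=144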